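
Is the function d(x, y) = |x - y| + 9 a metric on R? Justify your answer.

No. d fails identity of indiscernibles (specifically d(x,x) = 0): d(-5, -5) = |-5 - (-5)| + 9 = 0 + 9 = 9 ≠ 0.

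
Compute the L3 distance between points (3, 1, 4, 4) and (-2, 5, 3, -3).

(Σ|x_i - y_i|^3)^(1/3) = (|3 - (-2)|^3 + |1 - 5|^3 + |4 - 3|^3 + |4 - (-3)|^3)^(1/3)
= (5^3 + 4^3 + 1^3 + 7^3)^(1/3) = (125 + 64 + 1 + 343)^(1/3) = (533)^(1/3) ≈ 8.1079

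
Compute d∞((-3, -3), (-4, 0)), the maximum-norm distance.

max(|x_i - y_i|) = max(|-3 - (-4)|, |-3 - 0|) = max(1, 3) = 3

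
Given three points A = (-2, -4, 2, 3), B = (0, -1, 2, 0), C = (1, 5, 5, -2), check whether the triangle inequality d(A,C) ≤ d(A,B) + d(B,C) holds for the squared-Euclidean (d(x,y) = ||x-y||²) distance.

d(A,B) = 2² + 3² + 0² + 3² = 22, d(B,C) = 1² + 6² + 3² + 2² = 50, d(A,C) = 3² + 9² + 3² + 5² = 124.
d(A,C) = 124 > 22 + 50 = 72. Triangle inequality is VIOLATED. (Squared-Euclidean is not a metric — this is a counterexample.)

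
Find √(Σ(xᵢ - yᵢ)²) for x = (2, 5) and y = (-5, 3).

√(Σ(x_i - y_i)²) = √((2 - (-5))² + (5 - 3)²)
= √(7² + 2²) = √(49 + 4) = √53 ≈ 7.2801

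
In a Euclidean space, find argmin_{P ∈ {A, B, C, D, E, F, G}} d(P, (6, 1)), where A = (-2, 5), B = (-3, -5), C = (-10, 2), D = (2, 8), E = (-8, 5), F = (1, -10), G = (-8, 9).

Distances: d(A) ≈ 8.9443, d(B) ≈ 10.8167, d(C) ≈ 16.0312, d(D) ≈ 8.0623, d(E) ≈ 14.5602, d(F) ≈ 12.083, d(G) ≈ 16.1245. Nearest: D = (2, 8) with distance 8.0623.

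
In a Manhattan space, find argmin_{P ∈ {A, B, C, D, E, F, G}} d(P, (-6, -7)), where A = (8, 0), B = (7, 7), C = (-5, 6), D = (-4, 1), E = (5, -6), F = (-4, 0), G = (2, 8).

Distances: d(A) = 21, d(B) = 27, d(C) = 14, d(D) = 10, d(E) = 12, d(F) = 9, d(G) = 23. Nearest: F = (-4, 0) with distance 9.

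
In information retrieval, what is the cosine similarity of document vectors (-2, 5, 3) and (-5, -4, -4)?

With u = (-2, 5, 3), v = (-5, -4, -4):
u·v = (-2)·(-5) + 5·(-4) + 3·(-4) = 10 + (-20) + (-12) = -22.
|u| = √((-2)² + 5² + 3²) = √38, |v| = √((-5)² + (-4)² + (-4)²) = √57, so |u||v| = √(38·57) = √2166.
cos θ = (u·v)/(|u||v|) = -22/√2166 ≈ -0.4727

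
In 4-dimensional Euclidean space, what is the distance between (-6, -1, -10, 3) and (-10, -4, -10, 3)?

√(Σ(x_i - y_i)²) = √((-6 - (-10))² + (-1 - (-4))² + (-10 - (-10))² + (3 - 3)²)
= √(4² + 3² + 0² + 0²) = √(16 + 9 + 0 + 0) = √25 = 5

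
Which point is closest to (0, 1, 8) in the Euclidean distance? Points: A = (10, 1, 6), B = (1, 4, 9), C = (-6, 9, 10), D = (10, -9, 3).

Distances: d(A) ≈ 10.198, d(B) ≈ 3.3166, d(C) ≈ 10.198, d(D) = 15. Nearest: B = (1, 4, 9) with distance 3.3166.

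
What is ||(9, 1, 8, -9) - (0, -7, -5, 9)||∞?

max(|x_i - y_i|) = max(|9 - 0|, |1 - (-7)|, |8 - (-5)|, |-9 - 9|) = max(9, 8, 13, 18) = 18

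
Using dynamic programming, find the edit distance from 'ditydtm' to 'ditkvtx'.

Let D[i][j] be the edit distance between the first i characters of 'ditydtm' and the first j characters of 'ditkvtx', with D[i][0] = i, D[0][j] = j, and D[i][j] = D[i-1][j-1] if the characters match, else 1 + min(D[i-1][j], D[i][j-1], D[i-1][j-1]). Filling the table (rows: prefixes of 'ditydtm', columns: prefixes of 'ditkvtx'):
     ε  d  i  t  k  v  t  x
  ε  0  1  2  3  4  5  6  7
  d  1  0  1  2  3  4  5  6
  i  2  1  0  1  2  3  4  5
  t  3  2  1  0  1  2  3  4
  y  4  3  2  1  1  2  3  4
  d  5  4  3  2  2  2  3  4
  t  6  5  4  3  3  3  2  3
  m  7  6  5  4  4  4  3  3
The bottom-right entry gives D[7][7] = 3, so no sequence of fewer than 3 edits works. Backtracking through the table gives one optimal edit sequence (3 edits):
  ditydtm → ditkdtm (sub y→k @4)
  ditkdtm → ditkvtm (sub d→v @5)
  ditkvtm → ditkvtx (sub m→x @7)
Edit distance = 3.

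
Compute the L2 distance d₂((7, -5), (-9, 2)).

√(Σ(x_i - y_i)²) = √((7 - (-9))² + (-5 - 2)²)
= √(16² + (-7)²) = √(256 + 49) = √305 ≈ 17.4642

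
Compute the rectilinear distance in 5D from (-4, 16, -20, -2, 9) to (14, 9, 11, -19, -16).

Σ|x_i - y_i| = |-4 - 14| + |16 - 9| + |-20 - 11| + |-2 - (-19)| + |9 - (-16)| = 18 + 7 + 31 + 17 + 25 = 98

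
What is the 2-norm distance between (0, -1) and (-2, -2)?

(Σ|x_i - y_i|^2)^(1/2) = (|0 - (-2)|^2 + |-1 - (-2)|^2)^(1/2)
= (2^2 + 1^2)^(1/2) = (4 + 1)^(1/2) = (5)^(1/2) ≈ 2.2361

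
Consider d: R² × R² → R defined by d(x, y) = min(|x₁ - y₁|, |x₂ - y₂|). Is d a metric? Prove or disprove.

No. d fails identity of indiscernibles: take x = (-2, 0) and y = (-2, 6). Then d(x,y) = min(|-2 - (-2)|, |0 - 6|) = min(0, 6) = 0, yet x ≠ y.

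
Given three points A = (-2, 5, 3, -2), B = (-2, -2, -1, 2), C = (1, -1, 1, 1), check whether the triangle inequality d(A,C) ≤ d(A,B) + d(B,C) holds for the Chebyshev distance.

d(A,B) = max(0, 7, 4, 4) = 7, d(B,C) = max(3, 1, 2, 1) = 3, d(A,C) = max(3, 6, 2, 3) = 6.
d(A,C) = 6 ≤ 7 + 3 = 10. Triangle inequality is satisfied.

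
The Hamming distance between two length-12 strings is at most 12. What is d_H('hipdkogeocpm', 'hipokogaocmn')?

Differing positions: 4, 8, 11, 12. Hamming distance = 4. The maximum possible Hamming distance for length-12 strings is 12, so d_H/12 = 4/12 ≈ 0.3333.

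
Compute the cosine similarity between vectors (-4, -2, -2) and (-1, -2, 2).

With u = (-4, -2, -2), v = (-1, -2, 2):
u·v = (-4)·(-1) + (-2)·(-2) + (-2)·2 = 4 + 4 + (-4) = 4.
|u| = √((-4)² + (-2)² + (-2)²) = √24, |v| = √((-1)² + (-2)² + 2²) = √9, so |u||v| = √(24·9) = √216.
cos θ = (u·v)/(|u||v|) = 4/√216 ≈ 0.2722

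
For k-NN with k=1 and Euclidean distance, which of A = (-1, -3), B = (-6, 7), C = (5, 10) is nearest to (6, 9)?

Distances: d(A) ≈ 13.8924, d(B) ≈ 12.1655, d(C) ≈ 1.4142. Nearest: C = (5, 10) with distance 1.4142.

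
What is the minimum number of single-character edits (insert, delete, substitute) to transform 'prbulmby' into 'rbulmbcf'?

Let D[i][j] be the edit distance between the first i characters of 'prbulmby' and the first j characters of 'rbulmbcf', with D[i][0] = i, D[0][j] = j, and D[i][j] = D[i-1][j-1] if the characters match, else 1 + min(D[i-1][j], D[i][j-1], D[i-1][j-1]). Filling the table (rows: prefixes of 'prbulmby', columns: prefixes of 'rbulmbcf'):
     ε  r  b  u  l  m  b  c  f
  ε  0  1  2  3  4  5  6  7  8
  p  1  1  2  3  4  5  6  7  8
  r  2  1  2  3  4  5  6  7  8
  b  3  2  1  2  3  4  5  6  7
  u  4  3  2  1  2  3  4  5  6
  l  5  4  3  2  1  2  3  4  5
  m  6  5  4  3  2  1  2  3  4
  b  7  6  5  4  3  2  1  2  3
  y  8  7  6  5  4  3  2  2  3
The bottom-right entry gives D[8][8] = 3, so no sequence of fewer than 3 edits works. Backtracking through the table gives one optimal edit sequence (3 edits):
  prbulmby → rbulmby (del p @1)
  rbulmby → rbulmbcy (ins c @7)
  rbulmbcy → rbulmbcf (sub y→f @8)
Edit distance = 3.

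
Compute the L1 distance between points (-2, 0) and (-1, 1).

Σ|x_i - y_i| = |-2 - (-1)| + |0 - 1| = 1 + 1 = 2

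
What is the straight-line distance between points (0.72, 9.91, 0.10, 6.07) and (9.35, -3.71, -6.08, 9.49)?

√(Σ(x_i - y_i)²) = √((0.72 - 9.35)² + (9.91 - (-3.71))² + (0.1 - (-6.08))² + (6.07 - 9.49)²)
= √((-8.63)² + 13.62² + 6.18² + (-3.42)²) = √(74.4769 + 185.5044 + 38.1924 + 11.6964) = √309.8701 ≈ 17.6031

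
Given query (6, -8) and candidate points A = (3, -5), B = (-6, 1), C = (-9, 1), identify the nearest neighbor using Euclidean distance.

Distances: d(A) ≈ 4.2426, d(B) = 15, d(C) ≈ 17.4929. Nearest: A = (3, -5) with distance 4.2426.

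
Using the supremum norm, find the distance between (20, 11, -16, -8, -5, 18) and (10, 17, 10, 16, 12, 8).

max(|x_i - y_i|) = max(|20 - 10|, |11 - 17|, |-16 - 10|, |-8 - 16|, |-5 - 12|, |18 - 8|) = max(10, 6, 26, 24, 17, 10) = 26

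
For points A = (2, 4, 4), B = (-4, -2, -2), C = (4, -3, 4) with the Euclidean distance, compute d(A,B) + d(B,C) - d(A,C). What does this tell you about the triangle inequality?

d(A,B) = √(6² + 6² + 6²) = √108 ≈ 10.3923, d(B,C) = √(8² + 1² + 6²) = √101 ≈ 10.0499, d(A,C) = √(2² + 7² + 0²) = √53 ≈ 7.2801.
d(A,B) + d(B,C) - d(A,C) = 10.3923 + 10.0499 - 7.2801 = 20.4422 - 7.2801 = 13.1621 (to 4 decimal places). This is ≥ 0, so the triangle inequality holds for these points.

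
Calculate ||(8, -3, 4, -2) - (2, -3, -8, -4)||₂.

√(Σ(x_i - y_i)²) = √((8 - 2)² + (-3 - (-3))² + (4 - (-8))² + (-2 - (-4))²)
= √(6² + 0² + 12² + 2²) = √(36 + 0 + 144 + 4) = √184 ≈ 13.5647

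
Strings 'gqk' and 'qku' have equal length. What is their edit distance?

Let D[i][j] be the edit distance between the first i characters of 'gqk' and the first j characters of 'qku', with D[i][0] = i, D[0][j] = j, and D[i][j] = D[i-1][j-1] if the characters match, else 1 + min(D[i-1][j], D[i][j-1], D[i-1][j-1]). Filling the table (rows: prefixes of 'gqk', columns: prefixes of 'qku'):
     ε  q  k  u
  ε  0  1  2  3
  g  1  1  2  3
  q  2  1  2  3
  k  3  2  1  2
The bottom-right entry gives D[3][3] = 2, so no sequence of fewer than 2 edits works. Backtracking through the table gives one optimal edit sequence (2 edits):
  gqk → qk (del g @1)
  qk → qku (ins u @3)
Edit distance = 2.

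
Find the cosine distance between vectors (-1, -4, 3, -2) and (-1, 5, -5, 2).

With u = (-1, -4, 3, -2), v = (-1, 5, -5, 2):
u·v = (-1)·(-1) + (-4)·5 + 3·(-5) + (-2)·2 = 1 + (-20) + (-15) + (-4) = -38.
|u| = √((-1)² + (-4)² + 3² + (-2)²) = √30, |v| = √((-1)² + 5² + (-5)² + 2²) = √55, so |u||v| = √(30·55) = √1650.
cos θ = (u·v)/(|u||v|) = -38/√1650 ≈ -0.9355
Cosine distance = 1 - cos θ ≈ 1 - (-0.9355) = 1.9355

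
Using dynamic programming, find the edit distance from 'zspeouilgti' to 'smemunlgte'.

Let D[i][j] be the edit distance between the first i characters of 'zspeouilgti' and the first j characters of 'smemunlgte', with D[i][0] = i, D[0][j] = j, and D[i][j] = D[i-1][j-1] if the characters match, else 1 + min(D[i-1][j], D[i][j-1], D[i-1][j-1]). Filling the table (rows: prefixes of 'zspeouilgti', columns: prefixes of 'smemunlgte'):
     ε  s  m  e  m  u  n  l  g  t  e
  ε  0  1  2  3  4  5  6  7  8  9 10
  z  1  1  2  3  4  5  6  7  8  9 10
  s  2  1  2  3  4  5  6  7  8  9 10
  p  3  2  2  3  4  5  6  7  8  9 10
  e  4  3  3  2  3  4  5  6  7  8  9
  o  5  4  4  3  3  4  5  6  7  8  9
  u  6  5  5  4  4  3  4  5  6  7  8
  i  7  6  6  5  5  4  4  5  6  7  8
  l  8  7  7  6  6  5  5  4  5  6  7
  g  9  8  8  7  7  6  6  5  4  5  6
  t 10  9  9  8  8  7  7  6  5  4  5
  i 11 10 10  9  9  8  8  7  6  5  5
The bottom-right entry gives D[11][10] = 5, so no sequence of fewer than 5 edits works. Backtracking through the table gives one optimal edit sequence (5 edits):
  zspeouilgti → speouilgti (del z @1)
  speouilgti → smeouilgti (sub p→m @2)
  smeouilgti → smemuilgti (sub o→m @4)
  smemuilgti → smemunlgti (sub i→n @6)
  smemunlgti → smemunlgte (sub i→e @10)
Edit distance = 5.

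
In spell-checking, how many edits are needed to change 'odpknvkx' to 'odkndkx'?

Let D[i][j] be the edit distance between the first i characters of 'odpknvkx' and the first j characters of 'odkndkx', with D[i][0] = i, D[0][j] = j, and D[i][j] = D[i-1][j-1] if the characters match, else 1 + min(D[i-1][j], D[i][j-1], D[i-1][j-1]). Filling the table (rows: prefixes of 'odpknvkx', columns: prefixes of 'odkndkx'):
     ε  o  d  k  n  d  k  x
  ε  0  1  2  3  4  5  6  7
  o  1  0  1  2  3  4  5  6
  d  2  1  0  1  2  3  4  5
  p  3  2  1  1  2  3  4  5
  k  4  3  2  1  2  3  3  4
  n  5  4  3  2  1  2  3  4
  v  6  5  4  3  2  2  3  4
  k  7  6  5  4  3  3  2  3
  x  8  7  6  5  4  4  3  2
The bottom-right entry gives D[8][7] = 2, so no sequence of fewer than 2 edits works. Backtracking through the table gives one optimal edit sequence (2 edits):
  odpknvkx → odknvkx (del p @3)
  odknvkx → odkndkx (sub v→d @5)
Edit distance = 2.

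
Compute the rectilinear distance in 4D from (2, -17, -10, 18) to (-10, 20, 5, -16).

Σ|x_i - y_i| = |2 - (-10)| + |-17 - 20| + |-10 - 5| + |18 - (-16)| = 12 + 37 + 15 + 34 = 98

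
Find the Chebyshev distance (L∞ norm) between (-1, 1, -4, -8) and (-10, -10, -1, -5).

max(|x_i - y_i|) = max(|-1 - (-10)|, |1 - (-10)|, |-4 - (-1)|, |-8 - (-5)|) = max(9, 11, 3, 3) = 11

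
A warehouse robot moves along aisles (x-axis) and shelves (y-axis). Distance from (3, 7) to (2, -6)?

Σ|x_i - y_i| = |3 - 2| + |7 - (-6)| = 1 + 13 = 14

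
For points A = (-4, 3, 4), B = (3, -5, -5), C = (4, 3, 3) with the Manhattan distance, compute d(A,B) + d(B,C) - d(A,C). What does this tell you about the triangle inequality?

d(A,B) = 7 + 8 + 9 = 24, d(B,C) = 1 + 8 + 8 = 17, d(A,C) = 8 + 0 + 1 = 9.
d(A,B) + d(B,C) - d(A,C) = 24 + 17 - 9 = 41 - 9 = 32. This is ≥ 0, so the triangle inequality holds for these points.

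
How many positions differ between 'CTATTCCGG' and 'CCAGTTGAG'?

Differing positions: 2, 4, 6, 7, 8. Hamming distance = 5.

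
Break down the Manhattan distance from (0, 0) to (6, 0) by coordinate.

Σ|x_i - y_i| = |0 - 6| + |0 - 0| = 6 + 0 = 6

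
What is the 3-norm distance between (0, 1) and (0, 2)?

(Σ|x_i - y_i|^3)^(1/3) = (|0 - 0|^3 + |1 - 2|^3)^(1/3)
= (0^3 + 1^3)^(1/3) = (0 + 1)^(1/3) = (1)^(1/3) = 1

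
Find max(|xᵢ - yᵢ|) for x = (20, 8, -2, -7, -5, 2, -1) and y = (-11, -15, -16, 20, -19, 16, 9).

max(|x_i - y_i|) = max(|20 - (-11)|, |8 - (-15)|, |-2 - (-16)|, |-7 - 20|, |-5 - (-19)|, |2 - 16|, |-1 - 9|) = max(31, 23, 14, 27, 14, 14, 10) = 31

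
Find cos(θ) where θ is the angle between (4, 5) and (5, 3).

With u = (4, 5), v = (5, 3):
u·v = 4·5 + 5·3 = 20 + 15 = 35.
|u| = √(4² + 5²) = √41, |v| = √(5² + 3²) = √34, so |u||v| = √(41·34) = √1394.
cos θ = (u·v)/(|u||v|) = 35/√1394 ≈ 0.9374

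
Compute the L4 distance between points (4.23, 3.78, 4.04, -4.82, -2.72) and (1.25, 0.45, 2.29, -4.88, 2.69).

(Σ|x_i - y_i|^4)^(1/4) = (|4.23 - 1.25|^4 + |3.78 - 0.45|^4 + |4.04 - 2.29|^4 + |-4.82 - (-4.88)|^4 + |-2.72 - 2.69|^4)^(1/4)
= (2.98^4 + 3.33^4 + 1.75^4 + 0.06^4 + 5.41^4)^(1/4) ≈ (78.8615 + 122.9637 + 9.3789 + 0 + 856.6217)^(1/4) = (1067.8258)^(1/4) ≈ 5.7164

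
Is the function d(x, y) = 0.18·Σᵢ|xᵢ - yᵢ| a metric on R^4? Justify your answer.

Yes. The L1 (Manhattan) norm induces a metric on R^4, and multiplying a metric by a positive constant 0.18 > 0 preserves all four axioms: non-negativity (0.18·||x-y|| ≥ 0), identity (0.18·||x-y|| = 0 ⟺ ||x-y|| = 0 ⟺ x = y), symmetry (||x-y|| = ||y-x||), and the triangle inequality (0.18·||x-z|| ≤ 0.18·||x-y|| + 0.18·||y-z||). So d is a metric.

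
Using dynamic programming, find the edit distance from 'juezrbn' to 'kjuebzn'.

Let D[i][j] be the edit distance between the first i characters of 'juezrbn' and the first j characters of 'kjuebzn', with D[i][0] = i, D[0][j] = j, and D[i][j] = D[i-1][j-1] if the characters match, else 1 + min(D[i-1][j], D[i][j-1], D[i-1][j-1]). Filling the table (rows: prefixes of 'juezrbn', columns: prefixes of 'kjuebzn'):
     ε  k  j  u  e  b  z  n
  ε  0  1  2  3  4  5  6  7
  j  1  1  1  2  3  4  5  6
  u  2  2  2  1  2  3  4  5
  e  3  3  3  2  1  2  3  4
  z  4  4  4  3  2  2  2  3
  r  5  5  5  4  3  3  3  3
  b  6  6  6  5  4  3  4  4
  n  7  7  7  6  5  4  4  4
The bottom-right entry gives D[7][7] = 4, so no sequence of fewer than 4 edits works. Backtracking through the table gives one optimal edit sequence (4 edits):
  juezrbn → kjuezrbn (ins k @1)
  kjuezrbn → kjuerbn (del z @5)
  kjuerbn → kjuebbn (sub r→b @5)
  kjuebbn → kjuebzn (sub b→z @6)
Edit distance = 4.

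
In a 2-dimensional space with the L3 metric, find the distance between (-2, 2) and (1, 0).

(Σ|x_i - y_i|^3)^(1/3) = (|-2 - 1|^3 + |2 - 0|^3)^(1/3)
= (3^3 + 2^3)^(1/3) = (27 + 8)^(1/3) = (35)^(1/3) ≈ 3.2711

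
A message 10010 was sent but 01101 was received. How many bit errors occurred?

Differing positions: 1, 2, 3, 4, 5. Hamming distance = 5.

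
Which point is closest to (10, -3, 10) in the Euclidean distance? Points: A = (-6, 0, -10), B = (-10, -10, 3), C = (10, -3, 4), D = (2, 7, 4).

Distances: d(A) ≈ 25.7876, d(B) ≈ 22.3159, d(C) = 6, d(D) ≈ 14.1421. Nearest: C = (10, -3, 4) with distance 6.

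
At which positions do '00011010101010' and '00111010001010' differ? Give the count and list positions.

Differing positions: 3, 9. Hamming distance = 2.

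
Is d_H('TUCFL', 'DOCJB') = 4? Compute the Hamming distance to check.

Differing positions: 1, 2, 4, 5. Hamming distance = 4, so the claim is true.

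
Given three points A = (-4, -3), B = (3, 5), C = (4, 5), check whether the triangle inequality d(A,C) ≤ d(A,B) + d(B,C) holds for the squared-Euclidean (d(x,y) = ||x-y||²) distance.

d(A,B) = 7² + 8² = 113, d(B,C) = 1² + 0² = 1, d(A,C) = 8² + 8² = 128.
d(A,C) = 128 > 113 + 1 = 114. Triangle inequality is VIOLATED. (Squared-Euclidean is not a metric — this is a counterexample.)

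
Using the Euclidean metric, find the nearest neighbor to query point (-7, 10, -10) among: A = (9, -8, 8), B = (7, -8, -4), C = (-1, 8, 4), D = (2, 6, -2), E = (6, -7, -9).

Distances: d(A) ≈ 30.0666, d(B) ≈ 23.5797, d(C) ≈ 15.3623, d(D) ≈ 12.6886, d(E) ≈ 21.4243. Nearest: D = (2, 6, -2) with distance 12.6886.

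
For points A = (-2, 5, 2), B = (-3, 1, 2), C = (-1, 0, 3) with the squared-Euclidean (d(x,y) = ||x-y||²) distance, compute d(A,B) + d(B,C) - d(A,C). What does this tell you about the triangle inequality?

d(A,B) = 1² + 4² + 0² = 17, d(B,C) = 2² + 1² + 1² = 6, d(A,C) = 1² + 5² + 1² = 27.
d(A,B) + d(B,C) - d(A,C) = 17 + 6 - 27 = 23 - 27 = -4. This is < 0, so the triangle inequality FAILS for these points (squared-Euclidean is not a metric).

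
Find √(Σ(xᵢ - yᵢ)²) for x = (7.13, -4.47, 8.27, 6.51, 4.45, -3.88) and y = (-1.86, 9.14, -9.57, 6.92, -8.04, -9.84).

√(Σ(x_i - y_i)²) = √((7.13 - (-1.86))² + (-4.47 - 9.14)² + (8.27 - (-9.57))² + (6.51 - 6.92)² + (4.45 - (-8.04))² + (-3.88 - (-9.84))²)
= √(8.99² + (-13.61)² + 17.84² + (-0.41)² + 12.49² + 5.96²) = √(80.8201 + 185.2321 + 318.2656 + 0.1681 + 156.0001 + 35.5216) = √776.0076 ≈ 27.8569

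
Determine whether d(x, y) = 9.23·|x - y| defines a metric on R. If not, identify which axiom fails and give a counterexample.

Yes. Since |x - y| is a metric on R and 9.23 > 0, the positive scalar multiple 9.23·|x - y| is also a metric: scaling by a positive constant preserves non-negativity, identity (d=0 ⟺ |x-y|=0 ⟺ x=y), symmetry, and the triangle inequality.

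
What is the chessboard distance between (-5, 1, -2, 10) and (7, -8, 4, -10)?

max(|x_i - y_i|) = max(|-5 - 7|, |1 - (-8)|, |-2 - 4|, |10 - (-10)|) = max(12, 9, 6, 20) = 20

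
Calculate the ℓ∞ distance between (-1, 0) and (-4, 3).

max(|x_i - y_i|) = max(|-1 - (-4)|, |0 - 3|) = max(3, 3) = 3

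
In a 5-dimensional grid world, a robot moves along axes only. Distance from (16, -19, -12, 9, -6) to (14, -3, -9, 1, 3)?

Σ|x_i - y_i| = |16 - 14| + |-19 - (-3)| + |-12 - (-9)| + |9 - 1| + |-6 - 3| = 2 + 16 + 3 + 8 + 9 = 38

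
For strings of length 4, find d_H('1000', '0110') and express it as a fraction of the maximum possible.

Differing positions: 1, 2, 3. Hamming distance = 3. The maximum possible Hamming distance for length-4 strings is 4, so d_H/4 = 3/4 = 0.75.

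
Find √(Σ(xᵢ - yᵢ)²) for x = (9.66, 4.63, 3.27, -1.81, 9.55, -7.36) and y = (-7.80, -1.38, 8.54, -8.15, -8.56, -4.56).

√(Σ(x_i - y_i)²) = √((9.66 - (-7.8))² + (4.63 - (-1.38))² + (3.27 - 8.54)² + (-1.81 - (-8.15))² + (9.55 - (-8.56))² + (-7.36 - (-4.56))²)
= √(17.46² + 6.01² + (-5.27)² + 6.34² + 18.11² + (-2.8)²) = √(304.8516 + 36.1201 + 27.7729 + 40.1956 + 327.9721 + 7.84) = √744.7523 ≈ 27.2902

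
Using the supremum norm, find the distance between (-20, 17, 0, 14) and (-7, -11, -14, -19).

max(|x_i - y_i|) = max(|-20 - (-7)|, |17 - (-11)|, |0 - (-14)|, |14 - (-19)|) = max(13, 28, 14, 33) = 33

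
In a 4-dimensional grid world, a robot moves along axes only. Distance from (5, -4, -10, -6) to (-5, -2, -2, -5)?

Σ|x_i - y_i| = |5 - (-5)| + |-4 - (-2)| + |-10 - (-2)| + |-6 - (-5)| = 10 + 2 + 8 + 1 = 21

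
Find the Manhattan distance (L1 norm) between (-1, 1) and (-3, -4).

Σ|x_i - y_i| = |-1 - (-3)| + |1 - (-4)| = 2 + 5 = 7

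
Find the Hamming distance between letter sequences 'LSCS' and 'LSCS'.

Differing positions: none. Hamming distance = 0.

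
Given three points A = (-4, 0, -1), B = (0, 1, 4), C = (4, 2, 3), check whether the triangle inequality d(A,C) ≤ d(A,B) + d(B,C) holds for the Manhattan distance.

d(A,B) = 4 + 1 + 5 = 10, d(B,C) = 4 + 1 + 1 = 6, d(A,C) = 8 + 2 + 4 = 14.
d(A,C) = 14 ≤ 10 + 6 = 16. Triangle inequality is satisfied.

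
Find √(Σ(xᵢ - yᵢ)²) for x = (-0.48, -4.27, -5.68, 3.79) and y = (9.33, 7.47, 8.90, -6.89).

√(Σ(x_i - y_i)²) = √((-0.48 - 9.33)² + (-4.27 - 7.47)² + (-5.68 - 8.9)² + (3.79 - (-6.89))²)
= √((-9.81)² + (-11.74)² + (-14.58)² + 10.68²) = √(96.2361 + 137.8276 + 212.5764 + 114.0624) = √560.7025 ≈ 23.6792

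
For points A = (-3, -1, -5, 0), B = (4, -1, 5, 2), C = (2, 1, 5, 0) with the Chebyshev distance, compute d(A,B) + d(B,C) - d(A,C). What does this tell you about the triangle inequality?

d(A,B) = max(7, 0, 10, 2) = 10, d(B,C) = max(2, 2, 0, 2) = 2, d(A,C) = max(5, 2, 10, 0) = 10.
d(A,B) + d(B,C) - d(A,C) = 10 + 2 - 10 = 12 - 10 = 2. This is ≥ 0, so the triangle inequality holds for these points.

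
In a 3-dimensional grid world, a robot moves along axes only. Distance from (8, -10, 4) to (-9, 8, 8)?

Σ|x_i - y_i| = |8 - (-9)| + |-10 - 8| + |4 - 8| = 17 + 18 + 4 = 39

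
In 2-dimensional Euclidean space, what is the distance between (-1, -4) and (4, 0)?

√(Σ(x_i - y_i)²) = √((-1 - 4)² + (-4 - 0)²)
= √((-5)² + (-4)²) = √(25 + 16) = √41 ≈ 6.4031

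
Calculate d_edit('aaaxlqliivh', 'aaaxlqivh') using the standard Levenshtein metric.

Let D[i][j] be the edit distance between the first i characters of 'aaaxlqliivh' and the first j characters of 'aaaxlqivh', with D[i][0] = i, D[0][j] = j, and D[i][j] = D[i-1][j-1] if the characters match, else 1 + min(D[i-1][j], D[i][j-1], D[i-1][j-1]). Filling the table (rows: prefixes of 'aaaxlqliivh', columns: prefixes of 'aaaxlqivh'):
     ε  a  a  a  x  l  q  i  v  h
  ε  0  1  2  3  4  5  6  7  8  9
  a  1  0  1  2  3  4  5  6  7  8
  a  2  1  0  1  2  3  4  5  6  7
  a  3  2  1  0  1  2  3  4  5  6
  x  4  3  2  1  0  1  2  3  4  5
  l  5  4  3  2  1  0  1  2  3  4
  q  6  5  4  3  2  1  0  1  2  3
  l  7  6  5  4  3  2  1  1  2  3
  i  8  7  6  5  4  3  2  1  2  3
  i  9  8  7  6  5  4  3  2  2  3
  v 10  9  8  7  6  5  4  3  2  3
  h 11 10  9  8  7  6  5  4  3  2
The bottom-right entry gives D[11][9] = 2, so no sequence of fewer than 2 edits works. Backtracking through the table gives one optimal edit sequence (2 edits):
  aaaxlqliivh → aaaxlqiivh (del l @7)
  aaaxlqiivh → aaaxlqivh (del i @7)
Edit distance = 2.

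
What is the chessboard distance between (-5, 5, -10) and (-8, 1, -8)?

max(|x_i - y_i|) = max(|-5 - (-8)|, |5 - 1|, |-10 - (-8)|) = max(3, 4, 2) = 4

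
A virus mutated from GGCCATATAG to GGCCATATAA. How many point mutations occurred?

Differing positions: 10. Hamming distance = 1.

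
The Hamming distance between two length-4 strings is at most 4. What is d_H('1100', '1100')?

Differing positions: none. Hamming distance = 0. The maximum possible Hamming distance for length-4 strings is 4, so d_H/4 = 0/4 = 0.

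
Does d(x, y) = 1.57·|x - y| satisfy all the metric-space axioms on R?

Yes. Since |x - y| is a metric on R and 1.57 > 0, the positive scalar multiple 1.57·|x - y| is also a metric: scaling by a positive constant preserves non-negativity, identity (d=0 ⟺ |x-y|=0 ⟺ x=y), symmetry, and the triangle inequality.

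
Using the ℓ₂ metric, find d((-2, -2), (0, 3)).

√(Σ(x_i - y_i)²) = √((-2 - 0)² + (-2 - 3)²)
= √((-2)² + (-5)²) = √(4 + 25) = √29 ≈ 5.3852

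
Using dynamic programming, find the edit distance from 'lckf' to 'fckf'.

Let D[i][j] be the edit distance between the first i characters of 'lckf' and the first j characters of 'fckf', with D[i][0] = i, D[0][j] = j, and D[i][j] = D[i-1][j-1] if the characters match, else 1 + min(D[i-1][j], D[i][j-1], D[i-1][j-1]). Filling the table (rows: prefixes of 'lckf', columns: prefixes of 'fckf'):
     ε  f  c  k  f
  ε  0  1  2  3  4
  l  1  1  2  3  4
  c  2  2  1  2  3
  k  3  3  2  1  2
  f  4  3  3  2  1
The bottom-right entry gives D[4][4] = 1, so no sequence of fewer than 1 edit works. Backtracking through the table gives one optimal edit sequence (1 edit):
  lckf → fckf (sub l→f @1)
Edit distance = 1.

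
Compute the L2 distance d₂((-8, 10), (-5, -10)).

√(Σ(x_i - y_i)²) = √((-8 - (-5))² + (10 - (-10))²)
= √((-3)² + 20²) = √(9 + 400) = √409 ≈ 20.2237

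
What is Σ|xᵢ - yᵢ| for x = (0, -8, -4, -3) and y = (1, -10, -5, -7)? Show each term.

Σ|x_i - y_i| = |0 - 1| + |-8 - (-10)| + |-4 - (-5)| + |-3 - (-7)| = 1 + 2 + 1 + 4 = 8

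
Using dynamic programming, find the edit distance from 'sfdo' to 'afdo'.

Let D[i][j] be the edit distance between the first i characters of 'sfdo' and the first j characters of 'afdo', with D[i][0] = i, D[0][j] = j, and D[i][j] = D[i-1][j-1] if the characters match, else 1 + min(D[i-1][j], D[i][j-1], D[i-1][j-1]). Filling the table (rows: prefixes of 'sfdo', columns: prefixes of 'afdo'):
     ε  a  f  d  o
  ε  0  1  2  3  4
  s  1  1  2  3  4
  f  2  2  1  2  3
  d  3  3  2  1  2
  o  4  4  3  2  1
The bottom-right entry gives D[4][4] = 1, so no sequence of fewer than 1 edit works. Backtracking through the table gives one optimal edit sequence (1 edit):
  sfdo → afdo (sub s→a @1)
Edit distance = 1.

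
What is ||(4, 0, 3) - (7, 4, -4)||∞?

max(|x_i - y_i|) = max(|4 - 7|, |0 - 4|, |3 - (-4)|) = max(3, 4, 7) = 7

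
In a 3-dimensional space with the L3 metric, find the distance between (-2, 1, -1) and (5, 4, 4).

(Σ|x_i - y_i|^3)^(1/3) = (|-2 - 5|^3 + |1 - 4|^3 + |-1 - 4|^3)^(1/3)
= (7^3 + 3^3 + 5^3)^(1/3) = (343 + 27 + 125)^(1/3) = (495)^(1/3) ≈ 7.9105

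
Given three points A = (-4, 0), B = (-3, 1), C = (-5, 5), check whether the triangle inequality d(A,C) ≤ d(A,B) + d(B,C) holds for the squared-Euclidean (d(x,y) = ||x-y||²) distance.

d(A,B) = 1² + 1² = 2, d(B,C) = 2² + 4² = 20, d(A,C) = 1² + 5² = 26.
d(A,C) = 26 > 2 + 20 = 22. Triangle inequality is VIOLATED. (Squared-Euclidean is not a metric — this is a counterexample.)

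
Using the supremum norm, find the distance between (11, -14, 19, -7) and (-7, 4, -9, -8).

max(|x_i - y_i|) = max(|11 - (-7)|, |-14 - 4|, |19 - (-9)|, |-7 - (-8)|) = max(18, 18, 28, 1) = 28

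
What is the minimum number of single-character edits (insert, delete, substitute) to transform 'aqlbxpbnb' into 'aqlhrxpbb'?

Let D[i][j] be the edit distance between the first i characters of 'aqlbxpbnb' and the first j characters of 'aqlhrxpbb', with D[i][0] = i, D[0][j] = j, and D[i][j] = D[i-1][j-1] if the characters match, else 1 + min(D[i-1][j], D[i][j-1], D[i-1][j-1]). Filling the table (rows: prefixes of 'aqlbxpbnb', columns: prefixes of 'aqlhrxpbb'):
     ε  a  q  l  h  r  x  p  b  b
  ε  0  1  2  3  4  5  6  7  8  9
  a  1  0  1  2  3  4  5  6  7  8
  q  2  1  0  1  2  3  4  5  6  7
  l  3  2  1  0  1  2  3  4  5  6
  b  4  3  2  1  1  2  3  4  4  5
  x  5  4  3  2  2  2  2  3  4  5
  p  6  5  4  3  3  3  3  2  3  4
  b  7  6  5  4  4  4  4  3  2  3
  n  8  7  6  5  5  5  5  4  3  3
  b  9  8  7  6  6  6  6  5  4  3
The bottom-right entry gives D[9][9] = 3, so no sequence of fewer than 3 edits works. Backtracking through the table gives one optimal edit sequence (3 edits):
  aqlbxpbnb → aqlhbxpbnb (ins h @4)
  aqlhbxpbnb → aqlhrxpbnb (sub b→r @5)
  aqlhrxpbnb → aqlhrxpbb (del n @9)
Edit distance = 3.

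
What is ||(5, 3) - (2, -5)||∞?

max(|x_i - y_i|) = max(|5 - 2|, |3 - (-5)|) = max(3, 8) = 8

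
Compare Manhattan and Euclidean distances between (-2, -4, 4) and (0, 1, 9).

L1 = |-2 - 0| + |-4 - 1| + |4 - 9| = 2 + 5 + 5 = 12
L2 = √(2² + 5² + 5²) = √54 ≈ 7.3485
L1 ≥ L2 always (equality iff movement is along one axis); L1 > L2 here.
Ratio L1/L2 = 12/√54 ≈ 1.633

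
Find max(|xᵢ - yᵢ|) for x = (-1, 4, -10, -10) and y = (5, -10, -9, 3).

max(|x_i - y_i|) = max(|-1 - 5|, |4 - (-10)|, |-10 - (-9)|, |-10 - 3|) = max(6, 14, 1, 13) = 14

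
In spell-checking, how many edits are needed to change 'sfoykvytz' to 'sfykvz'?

Let D[i][j] be the edit distance between the first i characters of 'sfoykvytz' and the first j characters of 'sfykvz', with D[i][0] = i, D[0][j] = j, and D[i][j] = D[i-1][j-1] if the characters match, else 1 + min(D[i-1][j], D[i][j-1], D[i-1][j-1]). Filling the table (rows: prefixes of 'sfoykvytz', columns: prefixes of 'sfykvz'):
     ε  s  f  y  k  v  z
  ε  0  1  2  3  4  5  6
  s  1  0  1  2  3  4  5
  f  2  1  0  1  2  3  4
  o  3  2  1  1  2  3  4
  y  4  3  2  1  2  3  4
  k  5  4  3  2  1  2  3
  v  6  5  4  3  2  1  2
  y  7  6  5  4  3  2  2
  t  8  7  6  5  4  3  3
  z  9  8  7  6  5  4  3
The bottom-right entry gives D[9][6] = 3, so no sequence of fewer than 3 edits works. Backtracking through the table gives one optimal edit sequence (3 edits):
  sfoykvytz → sfykvytz (del o @3)
  sfykvytz → sfykvtz (del y @6)
  sfykvtz → sfykvz (del t @6)
Edit distance = 3.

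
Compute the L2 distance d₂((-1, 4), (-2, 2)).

√(Σ(x_i - y_i)²) = √((-1 - (-2))² + (4 - 2)²)
= √(1² + 2²) = √(1 + 4) = √5 ≈ 2.2361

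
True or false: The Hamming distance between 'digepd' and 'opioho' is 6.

Differing positions: 1, 2, 3, 4, 5, 6. Hamming distance = 6, so the claim is true.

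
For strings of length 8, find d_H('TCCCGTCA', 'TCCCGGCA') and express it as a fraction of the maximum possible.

Differing positions: 6. Hamming distance = 1. The maximum possible Hamming distance for length-8 strings is 8, so d_H/8 = 1/8 = 0.125.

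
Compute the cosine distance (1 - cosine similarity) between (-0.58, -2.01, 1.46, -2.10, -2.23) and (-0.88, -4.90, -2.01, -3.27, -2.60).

With u = (-0.58, -2.01, 1.46, -2.10, -2.23), v = (-0.88, -4.90, -2.01, -3.27, -2.60):
u·v = (-0.58)·(-0.88) + (-2.01)·(-4.9) + 1.46·(-2.01) + (-2.1)·(-3.27) + (-2.23)·(-2.6) = 0.5104 + 9.849 + (-2.9346) + 6.867 + 5.798 = 20.0898.
|u| = √((-0.58)² + (-2.01)² + 1.46² + (-2.1)² + (-2.23)²) = √(0.3364 + 4.0401 + 2.1316 + 4.41 + 4.9729) = √15.891, |v| = √((-0.88)² + (-4.9)² + (-2.01)² + (-3.27)² + (-2.6)²) = √(0.7744 + 24.01 + 4.0401 + 10.6929 + 6.76) = √46.2774.
cos θ = (u·v)/(|u||v|) = 20.0898/(√15.891·√46.2774) ≈ 0.7408
Cosine distance = 1 - cos θ ≈ 1 - 0.7408 = 0.2592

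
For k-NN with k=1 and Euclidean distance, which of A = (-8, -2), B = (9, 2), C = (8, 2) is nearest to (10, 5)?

Distances: d(A) ≈ 19.3132, d(B) ≈ 3.1623, d(C) ≈ 3.6056. Nearest: B = (9, 2) with distance 3.1623.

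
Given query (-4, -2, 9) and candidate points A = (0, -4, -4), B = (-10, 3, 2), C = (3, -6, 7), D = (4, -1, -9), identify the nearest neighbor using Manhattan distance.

Distances: d(A) = 19, d(B) = 18, d(C) = 13, d(D) = 27. Nearest: C = (3, -6, 7) with distance 13.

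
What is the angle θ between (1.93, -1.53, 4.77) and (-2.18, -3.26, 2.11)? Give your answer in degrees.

With u = (1.93, -1.53, 4.77), v = (-2.18, -3.26, 2.11):
u·v = 1.93·(-2.18) + (-1.53)·(-3.26) + 4.77·2.11 = (-4.2074) + 4.9878 + 10.0647 = 10.8451.
|u| = √(1.93² + (-1.53)² + 4.77²) = √(3.7249 + 2.3409 + 22.7529) = √28.8187, |v| = √((-2.18)² + (-3.26)² + 2.11²) = √(4.7524 + 10.6276 + 4.4521) = √19.8321.
cos θ = (u·v)/(|u||v|) = 10.8451/(√28.8187·√19.8321) ≈ 0.453641
θ = arccos(0.453641) ≈ 63.02°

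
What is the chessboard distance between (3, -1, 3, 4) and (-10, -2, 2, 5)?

max(|x_i - y_i|) = max(|3 - (-10)|, |-1 - (-2)|, |3 - 2|, |4 - 5|) = max(13, 1, 1, 1) = 13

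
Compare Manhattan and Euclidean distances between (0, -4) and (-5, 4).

L1 = |0 - (-5)| + |-4 - 4| = 5 + 8 = 13
L2 = √(5² + 8²) = √89 ≈ 9.434
L1 ≥ L2 always (equality iff movement is along one axis); L1 > L2 here.
Ratio L1/L2 = 13/√89 ≈ 1.378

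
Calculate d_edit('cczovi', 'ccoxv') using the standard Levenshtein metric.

Let D[i][j] be the edit distance between the first i characters of 'cczovi' and the first j characters of 'ccoxv', with D[i][0] = i, D[0][j] = j, and D[i][j] = D[i-1][j-1] if the characters match, else 1 + min(D[i-1][j], D[i][j-1], D[i-1][j-1]). Filling the table (rows: prefixes of 'cczovi', columns: prefixes of 'ccoxv'):
     ε  c  c  o  x  v
  ε  0  1  2  3  4  5
  c  1  0  1  2  3  4
  c  2  1  0  1  2  3
  z  3  2  1  1  2  3
  o  4  3  2  1  2  3
  v  5  4  3  2  2  2
  i  6  5  4  3  3  3
The bottom-right entry gives D[6][5] = 3, so no sequence of fewer than 3 edits works. Backtracking through the table gives one optimal edit sequence (3 edits):
  cczovi → ccovi (del z @3)
  ccovi → ccoxi (sub v→x @4)
  ccoxi → ccoxv (sub i→v @5)
Edit distance = 3.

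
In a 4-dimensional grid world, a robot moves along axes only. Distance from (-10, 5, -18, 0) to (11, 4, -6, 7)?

Σ|x_i - y_i| = |-10 - 11| + |5 - 4| + |-18 - (-6)| + |0 - 7| = 21 + 1 + 12 + 7 = 41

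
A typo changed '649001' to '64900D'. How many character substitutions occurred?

Differing positions: 6. Hamming distance = 1.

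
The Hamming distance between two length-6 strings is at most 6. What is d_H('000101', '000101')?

Differing positions: none. Hamming distance = 0. The maximum possible Hamming distance for length-6 strings is 6, so d_H/6 = 0/6 = 0.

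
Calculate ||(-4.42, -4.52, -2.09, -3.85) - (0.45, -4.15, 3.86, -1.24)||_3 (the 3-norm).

(Σ|x_i - y_i|^3)^(1/3) = (|-4.42 - 0.45|^3 + |-4.52 - (-4.15)|^3 + |-2.09 - 3.86|^3 + |-3.85 - (-1.24)|^3)^(1/3)
= (4.87^3 + 0.37^3 + 5.95^3 + 2.61^3)^(1/3) ≈ (115.5013 + 0.0507 + 210.6449 + 17.7796)^(1/3) = (343.9765)^(1/3) ≈ 7.0066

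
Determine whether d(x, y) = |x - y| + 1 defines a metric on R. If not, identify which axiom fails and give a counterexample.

No. d fails identity of indiscernibles (specifically d(x,x) = 0): d(6, 6) = |6 - 6| + 1 = 0 + 1 = 1 ≠ 0.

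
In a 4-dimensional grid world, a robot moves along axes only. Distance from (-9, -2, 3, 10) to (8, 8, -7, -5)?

Σ|x_i - y_i| = |-9 - 8| + |-2 - 8| + |3 - (-7)| + |10 - (-5)| = 17 + 10 + 10 + 15 = 52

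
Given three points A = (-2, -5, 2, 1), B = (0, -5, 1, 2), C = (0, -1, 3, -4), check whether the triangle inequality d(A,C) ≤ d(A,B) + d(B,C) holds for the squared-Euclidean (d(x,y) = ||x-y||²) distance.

d(A,B) = 2² + 0² + 1² + 1² = 6, d(B,C) = 0² + 4² + 2² + 6² = 56, d(A,C) = 2² + 4² + 1² + 5² = 46.
d(A,C) = 46 ≤ 6 + 56 = 62. Triangle inequality is satisfied.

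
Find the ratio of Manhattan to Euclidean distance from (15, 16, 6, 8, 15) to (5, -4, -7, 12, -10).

L1 = |15 - 5| + |16 - (-4)| + |6 - (-7)| + |8 - 12| + |15 - (-10)| = 10 + 20 + 13 + 4 + 25 = 72
L2 = √(10² + 20² + 13² + 4² + 25²) = √1310 ≈ 36.1939
L1 ≥ L2 always (equality iff movement is along one axis); L1 > L2 here.
Ratio L1/L2 = 72/√1310 ≈ 1.9893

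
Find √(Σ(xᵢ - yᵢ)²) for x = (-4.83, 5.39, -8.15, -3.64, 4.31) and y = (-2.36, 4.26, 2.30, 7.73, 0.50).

√(Σ(x_i - y_i)²) = √((-4.83 - (-2.36))² + (5.39 - 4.26)² + (-8.15 - 2.3)² + (-3.64 - 7.73)² + (4.31 - 0.5)²)
= √((-2.47)² + 1.13² + (-10.45)² + (-11.37)² + 3.81²) = √(6.1009 + 1.2769 + 109.2025 + 129.2769 + 14.5161) = √260.3733 ≈ 16.1361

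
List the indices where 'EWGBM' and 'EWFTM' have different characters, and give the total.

Differing positions: 3, 4. Hamming distance = 2.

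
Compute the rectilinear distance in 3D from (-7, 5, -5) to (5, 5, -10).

Σ|x_i - y_i| = |-7 - 5| + |5 - 5| + |-5 - (-10)| = 12 + 0 + 5 = 17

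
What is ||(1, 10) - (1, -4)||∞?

max(|x_i - y_i|) = max(|1 - 1|, |10 - (-4)|) = max(0, 14) = 14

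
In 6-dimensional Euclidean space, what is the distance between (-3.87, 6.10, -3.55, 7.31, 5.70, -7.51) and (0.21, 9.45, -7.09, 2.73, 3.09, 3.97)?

√(Σ(x_i - y_i)²) = √((-3.87 - 0.21)² + (6.1 - 9.45)² + (-3.55 - (-7.09))² + (7.31 - 2.73)² + (5.7 - 3.09)² + (-7.51 - 3.97)²)
= √((-4.08)² + (-3.35)² + 3.54² + 4.58² + 2.61² + (-11.48)²) = √(16.6464 + 11.2225 + 12.5316 + 20.9764 + 6.8121 + 131.7904) = √199.9794 ≈ 14.1414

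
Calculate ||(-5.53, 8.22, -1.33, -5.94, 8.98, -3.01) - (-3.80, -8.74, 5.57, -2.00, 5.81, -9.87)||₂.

√(Σ(x_i - y_i)²) = √((-5.53 - (-3.8))² + (8.22 - (-8.74))² + (-1.33 - 5.57)² + (-5.94 - (-2))² + (8.98 - 5.81)² + (-3.01 - (-9.87))²)
= √((-1.73)² + 16.96² + (-6.9)² + (-3.94)² + 3.17² + 6.86²) = √(2.9929 + 287.6416 + 47.61 + 15.5236 + 10.0489 + 47.0596) = √410.8766 ≈ 20.2701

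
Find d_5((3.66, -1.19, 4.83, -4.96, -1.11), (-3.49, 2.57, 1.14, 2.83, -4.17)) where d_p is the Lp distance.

(Σ|x_i - y_i|^5)^(1/5) = (|3.66 - (-3.49)|^5 + |-1.19 - 2.57|^5 + |4.83 - 1.14|^5 + |-4.96 - 2.83|^5 + |-1.11 - (-4.17)|^5)^(1/5)
= (7.15^5 + 3.76^5 + 3.69^5 + 7.79^5 + 3.06^5)^(1/5) ≈ (18686.5965 + 751.5177 + 684.1193 + 28687.1423 + 268.2916)^(1/5) = (49077.6674)^(1/5) ≈ 8.6731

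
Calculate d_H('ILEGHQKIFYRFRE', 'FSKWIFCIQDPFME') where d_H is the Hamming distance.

Differing positions: 1, 2, 3, 4, 5, 6, 7, 9, 10, 11, 13. Hamming distance = 11.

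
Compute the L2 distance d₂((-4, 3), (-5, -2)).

√(Σ(x_i - y_i)²) = √((-4 - (-5))² + (3 - (-2))²)
= √(1² + 5²) = √(1 + 25) = √26 ≈ 5.099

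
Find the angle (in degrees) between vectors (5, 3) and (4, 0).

With u = (5, 3), v = (4, 0):
u·v = 5·4 + 3·0 = 20 + 0 = 20.
|u| = √(5² + 3²) = √34, |v| = √(4² + 0²) = √16, so |u||v| = √(34·16) = √544.
cos θ = (u·v)/(|u||v|) = 20/√544 ≈ 0.857493
θ = arccos(0.857493) ≈ 30.96°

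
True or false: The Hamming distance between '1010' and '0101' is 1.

Differing positions: 1, 2, 3, 4. Hamming distance = 4, so the claim that d_H = 1 is false.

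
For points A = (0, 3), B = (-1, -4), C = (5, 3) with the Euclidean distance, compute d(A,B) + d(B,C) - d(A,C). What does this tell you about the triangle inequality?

d(A,B) = √(1² + 7²) = √50 ≈ 7.0711, d(B,C) = √(6² + 7²) = √85 ≈ 9.2195, d(A,C) = √(5² + 0²) = √25 = 5.
d(A,B) + d(B,C) - d(A,C) = 7.0711 + 9.2195 - 5 = 16.2906 - 5 = 11.2906 (to 4 decimal places). This is ≥ 0, so the triangle inequality holds for these points.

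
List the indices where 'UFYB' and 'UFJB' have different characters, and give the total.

Differing positions: 3. Hamming distance = 1.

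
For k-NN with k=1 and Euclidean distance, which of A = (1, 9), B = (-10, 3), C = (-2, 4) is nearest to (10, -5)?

Distances: d(A) ≈ 16.6433, d(B) ≈ 21.5407, d(C) = 15. Nearest: C = (-2, 4) with distance 15.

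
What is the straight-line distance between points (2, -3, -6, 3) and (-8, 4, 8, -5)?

√(Σ(x_i - y_i)²) = √((2 - (-8))² + (-3 - 4)² + (-6 - 8)² + (3 - (-5))²)
= √(10² + (-7)² + (-14)² + 8²) = √(100 + 49 + 196 + 64) = √409 ≈ 20.2237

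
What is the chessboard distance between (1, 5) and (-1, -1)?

max(|x_i - y_i|) = max(|1 - (-1)|, |5 - (-1)|) = max(2, 6) = 6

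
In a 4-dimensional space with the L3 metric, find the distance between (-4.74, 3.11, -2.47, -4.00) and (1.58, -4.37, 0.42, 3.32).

(Σ|x_i - y_i|^3)^(1/3) = (|-4.74 - 1.58|^3 + |3.11 - (-4.37)|^3 + |-2.47 - 0.42|^3 + |-4 - 3.32|^3)^(1/3)
= (6.32^3 + 7.48^3 + 2.89^3 + 7.32^3)^(1/3) ≈ (252.436 + 418.509 + 24.1376 + 392.2232)^(1/3) = (1087.3058)^(1/3) ≈ 10.2829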